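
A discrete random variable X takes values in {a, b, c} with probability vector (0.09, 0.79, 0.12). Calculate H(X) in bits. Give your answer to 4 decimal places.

H(X) = −Σ p·log₂ p.
  −(0.09)·log₂(0.09) = 0.31265
  −(0.79)·log₂(0.79) = 0.26866
  −(0.12)·log₂(0.12) = 0.36707
Sum: 0.31265 + 0.26866 + 0.36707 = 0.9484 bits.

0.9484 bits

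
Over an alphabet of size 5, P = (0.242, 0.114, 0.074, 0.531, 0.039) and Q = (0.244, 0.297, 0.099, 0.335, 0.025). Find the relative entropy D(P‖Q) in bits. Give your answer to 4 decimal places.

0.1865 bits

D(P‖Q) = Σ p·log₂(p/q).
  0.242·log₂(0.242/0.244) = -0.00287
  0.114·log₂(0.114/0.297) = -0.15748
  0.074·log₂(0.074/0.099) = -0.03107
  0.531·log₂(0.531/0.335) = 0.35288
  0.039·log₂(0.039/0.025) = 0.02502
D(P‖Q) = 0.1865 bits.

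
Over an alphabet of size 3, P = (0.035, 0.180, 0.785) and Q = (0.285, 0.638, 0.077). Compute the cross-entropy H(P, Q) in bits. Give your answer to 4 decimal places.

H(P,Q) = −Σ p·log₂ q.
  −0.035·log₂(0.285) = 0.06338
  −0.180·log₂(0.638) = 0.11671
  −0.785·log₂(0.077) = 2.90371
H(P,Q) = 3.0838 bits.

3.0838 bits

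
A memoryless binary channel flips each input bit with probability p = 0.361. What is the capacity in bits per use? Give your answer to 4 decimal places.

0.0565 bits

Binary symmetric channel: C = 1 − h₂(ε) where h₂ is the binary entropy function.
h₂(0.361) = −0.361·log₂0.361 − 0.639·log₂0.639 = 0.9435.
C = 1 − 0.9435 = 0.0565 bits per channel use.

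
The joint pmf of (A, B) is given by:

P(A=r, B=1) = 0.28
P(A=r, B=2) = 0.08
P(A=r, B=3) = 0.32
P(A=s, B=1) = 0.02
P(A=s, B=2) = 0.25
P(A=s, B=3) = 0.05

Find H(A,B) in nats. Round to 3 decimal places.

1.498 nats

H(A,B) = −Σ p(x,y)·ln p(x,y) over all 6 cells.
  cell (r,1): −0.28·ln0.28 = 0.3564
  cell (r,2): −0.08·ln0.08 = 0.2021
  cell (r,3): −0.32·ln0.32 = 0.3646
  cell (s,1): −0.02·ln0.02 = 0.0782
  cell (s,2): −0.25·ln0.25 = 0.3466
  cell (s,3): −0.05·ln0.05 = 0.1498
Sum = 1.498 nats.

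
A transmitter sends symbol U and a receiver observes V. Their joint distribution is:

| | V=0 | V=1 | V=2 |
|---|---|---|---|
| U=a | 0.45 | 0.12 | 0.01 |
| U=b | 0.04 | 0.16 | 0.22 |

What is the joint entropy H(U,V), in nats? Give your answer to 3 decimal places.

H(U,V) = −Σ p(x,y)·ln p(x,y) over all 6 cells.
  cell (a,0): −0.45·ln0.45 = 0.3593
  cell (a,1): −0.12·ln0.12 = 0.2544
  cell (a,2): −0.01·ln0.01 = 0.0461
  cell (b,0): −0.04·ln0.04 = 0.1288
  cell (b,1): −0.16·ln0.16 = 0.2932
  cell (b,2): −0.22·ln0.22 = 0.3331
Sum = 1.415 nats.

1.415 nats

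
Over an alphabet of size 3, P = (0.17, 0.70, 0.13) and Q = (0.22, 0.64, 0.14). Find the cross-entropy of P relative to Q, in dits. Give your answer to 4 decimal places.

0.3585 dits

H(P,Q) = −Σ p·log₁₀ q.
  −0.17·log₁₀(0.22) = 0.11179
  −0.70·log₁₀(0.64) = 0.13567
  −0.13·log₁₀(0.14) = 0.11100
H(P,Q) = 0.3585 dits.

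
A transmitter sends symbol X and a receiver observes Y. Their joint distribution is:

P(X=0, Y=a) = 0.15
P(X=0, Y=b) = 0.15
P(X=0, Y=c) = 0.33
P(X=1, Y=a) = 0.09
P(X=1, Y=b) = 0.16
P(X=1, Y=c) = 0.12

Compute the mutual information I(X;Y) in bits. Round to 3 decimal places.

0.035 bits

Marginals: p(X) = (0.6300, 0.3700), p(Y) = (0.2400, 0.3100, 0.4500).
I(X;Y) = Σ p(x,y)·log₂[p(x,y)/(p(x)p(y))].
  (0,a): 0.15·log₂(0.9921) = -0.0017
  (0,b): 0.15·log₂(0.7680) = -0.0571
  (0,c): 0.33·log₂(1.1640) = 0.0723
  (1,a): 0.09·log₂(1.0135) = 0.0017
  (1,b): 0.16·log₂(1.3949) = 0.0768
  (1,c): 0.12·log₂(0.7207) = -0.0567
Sum = 0.035 bits.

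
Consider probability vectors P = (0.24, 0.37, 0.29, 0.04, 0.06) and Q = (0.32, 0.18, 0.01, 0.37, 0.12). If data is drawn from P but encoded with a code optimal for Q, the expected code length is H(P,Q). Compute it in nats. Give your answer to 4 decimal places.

2.4104 nats

H(P,Q) = −Σ p·ln q.
  −0.24·ln(0.32) = 0.27346
  −0.37·ln(0.18) = 0.63448
  −0.29·ln(0.01) = 1.33550
  −0.04·ln(0.37) = 0.03977
  −0.06·ln(0.12) = 0.12722
H(P,Q) = 2.4104 nats.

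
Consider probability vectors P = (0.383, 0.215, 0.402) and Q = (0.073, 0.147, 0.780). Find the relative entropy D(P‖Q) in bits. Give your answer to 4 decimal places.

0.6494 bits

D(P‖Q) = Σ p·log₂(p/q).
  0.383·log₂(0.383/0.073) = 0.91590
  0.215·log₂(0.215/0.147) = 0.11793
  0.402·log₂(0.402/0.780) = -0.38442
D(P‖Q) = 0.6494 bits.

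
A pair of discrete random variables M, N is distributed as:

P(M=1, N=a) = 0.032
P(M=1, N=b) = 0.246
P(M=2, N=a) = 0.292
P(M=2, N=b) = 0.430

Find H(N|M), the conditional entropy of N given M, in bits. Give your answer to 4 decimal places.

Chain rule: H(N|M) = H(M,N) − H(M).
Marginals: p(M) = (0.2780, 0.7220), p(N) = (0.3240, 0.6760).
H(M,N) = 1.6988 bits; H(M) = 0.8527 bits.
H(N|M) = 1.6988 − 0.8527 = 0.8461 bits.

0.8461 bits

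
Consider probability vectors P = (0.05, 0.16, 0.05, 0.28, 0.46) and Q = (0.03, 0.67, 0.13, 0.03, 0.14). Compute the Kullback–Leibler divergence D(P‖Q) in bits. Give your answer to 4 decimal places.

1.3291 bits

D(P‖Q) = Σ p·log₂(p/q).
  0.05·log₂(0.05/0.03) = 0.03685
  0.16·log₂(0.16/0.67) = -0.33057
  0.05·log₂(0.05/0.13) = -0.06893
  0.28·log₂(0.28/0.03) = 0.90227
  0.46·log₂(0.46/0.14) = 0.78946
D(P‖Q) = 1.3291 bits.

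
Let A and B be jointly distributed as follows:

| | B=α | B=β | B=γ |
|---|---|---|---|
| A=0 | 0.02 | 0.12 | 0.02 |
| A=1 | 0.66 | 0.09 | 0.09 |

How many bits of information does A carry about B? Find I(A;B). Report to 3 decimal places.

Marginals: p(A) = (0.1600, 0.8400), p(B) = (0.6800, 0.2100, 0.1100).
I(A;B) = Σ p(x,y)·log₂[p(x,y)/(p(x)p(y))].
  (0,α): 0.02·log₂(0.1838) = -0.0489
  (0,β): 0.12·log₂(3.5714) = 0.2204
  (0,γ): 0.02·log₂(1.1364) = 0.0037
  (1,α): 0.66·log₂(1.1555) = 0.1376
  (1,β): 0.09·log₂(0.5102) = -0.0874
  (1,γ): 0.09·log₂(0.9740) = -0.0034
Sum = 0.222 bits.

0.222 bits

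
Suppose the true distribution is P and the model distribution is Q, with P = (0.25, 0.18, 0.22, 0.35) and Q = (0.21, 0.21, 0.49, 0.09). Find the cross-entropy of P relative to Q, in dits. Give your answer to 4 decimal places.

0.7256 dits

H(P,Q) = −Σ p·log₁₀ q.
  −0.25·log₁₀(0.21) = 0.16945
  −0.18·log₁₀(0.21) = 0.12200
  −0.22·log₁₀(0.49) = 0.06816
  −0.35·log₁₀(0.09) = 0.36602
H(P,Q) = 0.7256 dits.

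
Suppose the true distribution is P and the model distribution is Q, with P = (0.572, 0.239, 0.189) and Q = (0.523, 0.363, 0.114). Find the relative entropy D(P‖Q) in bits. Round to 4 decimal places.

0.0676 bits

D(P‖Q) = Σ p·log₂(p/q).
  0.572·log₂(0.572/0.523) = 0.07390
  0.239·log₂(0.239/0.363) = -0.14411
  0.189·log₂(0.189/0.114) = 0.13785
D(P‖Q) = 0.0676 bits.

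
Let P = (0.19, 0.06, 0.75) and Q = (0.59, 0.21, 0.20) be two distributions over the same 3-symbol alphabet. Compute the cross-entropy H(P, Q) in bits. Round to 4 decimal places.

2.0212 bits

H(P,Q) = −Σ p·log₂ q.
  −0.19·log₂(0.59) = 0.14463
  −0.06·log₂(0.21) = 0.13509
  −0.75·log₂(0.20) = 1.74145
H(P,Q) = 2.0212 bits.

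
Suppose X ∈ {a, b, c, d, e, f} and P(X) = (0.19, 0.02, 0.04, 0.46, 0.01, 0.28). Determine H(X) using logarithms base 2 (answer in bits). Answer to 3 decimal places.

1.850 bits

H(X) = −Σ p·log₂ p.
  −(0.19)·log₂(0.19) = 0.4552
  −(0.02)·log₂(0.02) = 0.1129
  −(0.04)·log₂(0.04) = 0.1858
  −(0.46)·log₂(0.46) = 0.5153
  −(0.01)·log₂(0.01) = 0.0664
  −(0.28)·log₂(0.28) = 0.5142
Sum: 0.4552 + 0.1129 + 0.1858 + 0.5153 + 0.0664 + 0.5142 = 1.850 bits.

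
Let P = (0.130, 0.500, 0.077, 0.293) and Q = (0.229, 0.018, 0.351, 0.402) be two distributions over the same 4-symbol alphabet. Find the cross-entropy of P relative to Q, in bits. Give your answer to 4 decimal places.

3.6759 bits

H(P,Q) = −Σ p·log₂ q.
  −0.130·log₂(0.229) = 0.27646
  −0.500·log₂(0.018) = 2.89793
  −0.077·log₂(0.351) = 0.11631
  −0.293·log₂(0.402) = 0.38522
H(P,Q) = 3.6759 bits.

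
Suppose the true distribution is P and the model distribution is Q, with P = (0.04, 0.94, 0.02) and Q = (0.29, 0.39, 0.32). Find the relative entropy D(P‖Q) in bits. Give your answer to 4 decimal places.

0.9987 bits

D(P‖Q) = Σ p·log₂(p/q).
  0.04·log₂(0.04/0.29) = -0.11432
  0.94·log₂(0.94/0.39) = 1.19304
  0.02·log₂(0.02/0.32) = -0.08000
D(P‖Q) = 0.9987 bits.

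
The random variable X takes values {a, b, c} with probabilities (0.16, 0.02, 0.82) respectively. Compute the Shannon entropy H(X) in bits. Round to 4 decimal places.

H(X) = −Σ p·log₂ p.
  −(0.16)·log₂(0.16) = 0.42302
  −(0.02)·log₂(0.02) = 0.11288
  −(0.82)·log₂(0.82) = 0.23477
Sum: 0.42302 + 0.11288 + 0.23477 = 0.7707 bits.

0.7707 bits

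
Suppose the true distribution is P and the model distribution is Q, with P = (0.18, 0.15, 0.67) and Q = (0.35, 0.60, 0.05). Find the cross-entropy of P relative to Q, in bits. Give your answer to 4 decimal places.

H(P,Q) = −Σ p·log₂ q.
  −0.18·log₂(0.35) = 0.27262
  −0.15·log₂(0.60) = 0.11054
  −0.67·log₂(0.05) = 2.89569
H(P,Q) = 3.2789 bits.

3.2789 bits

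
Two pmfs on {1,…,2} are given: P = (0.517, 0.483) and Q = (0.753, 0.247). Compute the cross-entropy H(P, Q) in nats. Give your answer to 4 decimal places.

0.8221 nats

H(P,Q) = −Σ p·ln q.
  −0.517·ln(0.753) = 0.14667
  −0.483·ln(0.247) = 0.67541
H(P,Q) = 0.8221 nats.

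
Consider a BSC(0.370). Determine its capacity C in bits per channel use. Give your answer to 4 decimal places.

Binary symmetric channel: C = 1 − h₂(ε) where h₂ is the binary entropy function.
h₂(0.370) = −0.370·log₂0.370 − 0.630·log₂0.630 = 0.9507.
C = 1 − 0.9507 = 0.0493 bits per channel use.

0.0493 bits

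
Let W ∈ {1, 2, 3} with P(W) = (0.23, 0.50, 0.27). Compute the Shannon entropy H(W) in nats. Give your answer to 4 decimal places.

1.0381 nats

H(W) = −Σ p·ln p.
  −(0.23)·ln(0.23) = 0.33803
  −(0.50)·ln(0.50) = 0.34657
  −(0.27)·ln(0.27) = 0.35352
Sum: 0.33803 + 0.34657 + 0.35352 = 1.0381 nats.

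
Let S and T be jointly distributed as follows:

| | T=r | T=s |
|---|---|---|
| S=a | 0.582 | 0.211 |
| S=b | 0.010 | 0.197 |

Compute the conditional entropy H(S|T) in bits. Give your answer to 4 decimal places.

0.4808 bits

Marginals: p(S) = (0.7930, 0.2070), p(T) = (0.5920, 0.4080).
H(S|T) = Σ p(T) · H(S|T=·).
  T=r: p=0.5920, H(S|T=r) = 0.1236
  T=s: p=0.4080, H(S|T=s) = 0.9992
Weighted sum = 0.4808 bits.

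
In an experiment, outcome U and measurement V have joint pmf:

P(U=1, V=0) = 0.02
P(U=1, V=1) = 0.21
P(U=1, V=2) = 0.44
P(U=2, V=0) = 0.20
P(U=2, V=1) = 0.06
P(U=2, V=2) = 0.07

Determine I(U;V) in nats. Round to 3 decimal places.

0.220 nats

Marginals: p(U) = (0.6700, 0.3300), p(V) = (0.2200, 0.2700, 0.5100).
I(U;V) = H(U) + H(V) − H(U,V).
H(U) = 0.6342, H(V) = 1.0300, H(U,V) = 1.4440.
I(U;V) = 0.6342 + 1.0300 − 1.4440 = 0.220 nats.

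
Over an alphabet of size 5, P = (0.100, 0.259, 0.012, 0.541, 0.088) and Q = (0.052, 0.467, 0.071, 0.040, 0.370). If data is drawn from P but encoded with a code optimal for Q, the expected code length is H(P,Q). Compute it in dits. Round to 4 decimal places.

H(P,Q) = −Σ p·log₁₀ q.
  −0.100·log₁₀(0.052) = 0.12840
  −0.259·log₁₀(0.467) = 0.08565
  −0.012·log₁₀(0.071) = 0.01378
  −0.541·log₁₀(0.040) = 0.75629
  −0.088·log₁₀(0.370) = 0.03800
H(P,Q) = 1.0221 dits.

1.0221 dits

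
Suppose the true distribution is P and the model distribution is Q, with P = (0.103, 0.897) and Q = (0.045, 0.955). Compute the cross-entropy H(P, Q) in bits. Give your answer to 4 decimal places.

0.5204 bits

H(P,Q) = −Σ p·log₂ q.
  −0.103·log₂(0.045) = 0.46081
  −0.897·log₂(0.955) = 0.05959
H(P,Q) = 0.5204 bits.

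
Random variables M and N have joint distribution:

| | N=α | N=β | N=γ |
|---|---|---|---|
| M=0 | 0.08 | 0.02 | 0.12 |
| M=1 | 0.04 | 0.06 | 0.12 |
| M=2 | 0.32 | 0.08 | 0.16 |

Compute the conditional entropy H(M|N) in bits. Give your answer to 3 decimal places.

Chain rule: H(M|N) = H(M,N) − H(N).
Marginals: p(M) = (0.2200, 0.2200, 0.5600), p(N) = (0.4400, 0.1600, 0.4000).
H(M,N) = 2.8084 bits; H(N) = 1.4729 bits.
H(M|N) = 2.8084 − 1.4729 = 1.335 bits.

1.335 bits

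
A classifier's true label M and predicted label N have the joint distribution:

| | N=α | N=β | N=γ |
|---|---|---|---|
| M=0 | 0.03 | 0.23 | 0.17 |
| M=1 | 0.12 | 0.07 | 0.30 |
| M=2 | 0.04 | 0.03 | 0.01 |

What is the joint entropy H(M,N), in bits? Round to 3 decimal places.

H(M,N) = −Σ p(x,y)·log₂ p(x,y) over all 9 cells.
  cell (0,α): −0.03·log₂0.03 = 0.1518
  cell (0,β): −0.23·log₂0.23 = 0.4877
  cell (0,γ): −0.17·log₂0.17 = 0.4346
  cell (1,α): −0.12·log₂0.12 = 0.3671
  cell (1,β): −0.07·log₂0.07 = 0.2686
  cell (1,γ): −0.30·log₂0.30 = 0.5211
  cell (2,α): −0.04·log₂0.04 = 0.1858
  cell (2,β): −0.03·log₂0.03 = 0.1518
  cell (2,γ): −0.01·log₂0.01 = 0.0664
Sum = 2.635 bits.

2.635 bits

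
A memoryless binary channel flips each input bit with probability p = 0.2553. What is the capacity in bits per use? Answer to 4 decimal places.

0.1804 bits

Binary symmetric channel: C = 1 − h₂(ε) where h₂ is the binary entropy function.
h₂(0.2553) = −0.2553·log₂0.2553 − 0.7447·log₂0.7447 = 0.8196.
C = 1 − 0.8196 = 0.1804 bits per channel use.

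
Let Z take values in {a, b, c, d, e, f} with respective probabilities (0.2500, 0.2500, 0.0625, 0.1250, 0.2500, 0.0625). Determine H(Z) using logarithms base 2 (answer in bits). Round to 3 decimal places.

H(Z) = −Σ p·log₂ p.
  −(0.2500)·log₂(0.2500) = 0.5000
  −(0.2500)·log₂(0.2500) = 0.5000
  −(0.0625)·log₂(0.0625) = 0.2500
  −(0.1250)·log₂(0.1250) = 0.3750
  −(0.2500)·log₂(0.2500) = 0.5000
  −(0.0625)·log₂(0.0625) = 0.2500
Sum: 0.5000 + 0.5000 + 0.2500 + 0.3750 + 0.5000 + 0.2500 = 2.375 bits.

2.375 bits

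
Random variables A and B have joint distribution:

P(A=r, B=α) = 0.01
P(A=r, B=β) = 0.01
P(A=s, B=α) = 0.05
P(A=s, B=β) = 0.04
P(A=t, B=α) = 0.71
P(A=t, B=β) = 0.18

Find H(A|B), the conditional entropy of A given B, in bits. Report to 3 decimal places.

Marginals: p(A) = (0.0200, 0.0900, 0.8900), p(B) = (0.7700, 0.2300).
H(A|B) = Σ p(B) · H(A|B=·).
  B=α: p=0.7700, H(A|B=α) = 0.4455
  B=β: p=0.2300, H(A|B=β) = 0.9123
Weighted sum = 0.553 bits.

0.553 bits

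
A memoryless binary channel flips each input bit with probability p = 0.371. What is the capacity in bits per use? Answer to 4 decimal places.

Binary symmetric channel: C = 1 − h₂(ε) where h₂ is the binary entropy function.
h₂(0.371) = −0.371·log₂0.371 − 0.629·log₂0.629 = 0.9514.
C = 1 − 0.9514 = 0.0486 bits per channel use.

0.0486 bits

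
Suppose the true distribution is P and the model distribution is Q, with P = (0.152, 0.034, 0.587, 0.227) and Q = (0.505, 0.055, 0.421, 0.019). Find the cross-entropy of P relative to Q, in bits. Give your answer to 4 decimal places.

H(P,Q) = −Σ p·log₂ q.
  −0.152·log₂(0.505) = 0.14982
  −0.034·log₂(0.055) = 0.14227
  −0.587·log₂(0.421) = 0.73264
  −0.227·log₂(0.019) = 1.29795
H(P,Q) = 2.3227 bits.

2.3227 bits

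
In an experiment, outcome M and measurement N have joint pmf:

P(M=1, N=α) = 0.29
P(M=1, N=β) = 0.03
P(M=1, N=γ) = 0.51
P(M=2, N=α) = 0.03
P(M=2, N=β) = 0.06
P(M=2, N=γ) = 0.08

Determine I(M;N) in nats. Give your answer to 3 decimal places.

0.065 nats

Marginals: p(M) = (0.8300, 0.1700), p(N) = (0.3200, 0.0900, 0.5900).
I(M;N) = Σ p(x,y)·ln[p(x,y)/(p(x)p(y))].
  (1,α): 0.29·ln(1.0919) = 0.0255
  (1,β): 0.03·ln(0.4016) = -0.0274
  (1,γ): 0.51·ln(1.0415) = 0.0207
  (2,α): 0.03·ln(0.5515) = -0.0179
  (2,β): 0.06·ln(3.9216) = 0.0820
  (2,γ): 0.08·ln(0.7976) = -0.0181
Sum = 0.065 nats.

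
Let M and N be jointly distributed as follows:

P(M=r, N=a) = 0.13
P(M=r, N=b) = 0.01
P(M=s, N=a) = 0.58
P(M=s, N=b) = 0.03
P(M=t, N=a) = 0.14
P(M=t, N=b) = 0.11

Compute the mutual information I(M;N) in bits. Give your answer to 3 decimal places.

Marginals: p(M) = (0.1400, 0.6100, 0.2500), p(N) = (0.8500, 0.1500).
I(M;N) = H(M) + H(N) − H(M,N).
H(M) = 1.3321, H(N) = 0.6098, H(M,N) = 1.8041.
I(M;N) = 1.3321 + 0.6098 − 1.8041 = 0.138 bits.

0.138 bits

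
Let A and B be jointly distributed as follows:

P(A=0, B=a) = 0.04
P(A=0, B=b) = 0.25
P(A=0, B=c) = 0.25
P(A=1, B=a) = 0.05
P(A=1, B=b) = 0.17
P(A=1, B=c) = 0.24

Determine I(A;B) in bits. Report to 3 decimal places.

Marginals: p(A) = (0.5400, 0.4600), p(B) = (0.0900, 0.4200, 0.4900).
I(A;B) = Σ p(x,y)·log₂[p(x,y)/(p(x)p(y))].
  (0,a): 0.04·log₂(0.8230) = -0.0112
  (0,b): 0.25·log₂(1.1023) = 0.0351
  (0,c): 0.25·log₂(0.9448) = -0.0205
  (1,a): 0.05·log₂(1.2077) = 0.0136
  (1,b): 0.17·log₂(0.8799) = -0.0314
  (1,c): 0.24·log₂(1.0648) = 0.0217
Sum = 0.007 bits.

0.007 bits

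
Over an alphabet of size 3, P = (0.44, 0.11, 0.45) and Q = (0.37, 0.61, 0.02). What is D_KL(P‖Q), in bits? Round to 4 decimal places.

1.8595 bits

D(P‖Q) = Σ p·log₂(p/q).
  0.44·log₂(0.44/0.37) = 0.10999
  0.11·log₂(0.11/0.61) = -0.27184
  0.45·log₂(0.45/0.02) = 2.02133
D(P‖Q) = 1.8595 bits.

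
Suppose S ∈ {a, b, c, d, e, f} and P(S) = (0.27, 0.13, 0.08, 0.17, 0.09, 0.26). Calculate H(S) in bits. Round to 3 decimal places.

2.437 bits

H(S) = −Σ p·log₂ p.
  −(0.27)·log₂(0.27) = 0.5100
  −(0.13)·log₂(0.13) = 0.3826
  −(0.08)·log₂(0.08) = 0.2915
  −(0.17)·log₂(0.17) = 0.4346
  −(0.09)·log₂(0.09) = 0.3127
  −(0.26)·log₂(0.26) = 0.5053
Sum: 0.5100 + 0.3826 + 0.2915 + 0.4346 + 0.3127 + 0.5053 = 2.437 bits.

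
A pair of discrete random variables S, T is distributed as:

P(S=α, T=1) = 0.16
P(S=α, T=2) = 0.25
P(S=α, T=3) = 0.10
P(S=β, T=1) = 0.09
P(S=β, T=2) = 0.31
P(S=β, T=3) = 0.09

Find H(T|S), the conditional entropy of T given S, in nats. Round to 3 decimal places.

Marginals: p(S) = (0.5100, 0.4900), p(T) = (0.2500, 0.5600, 0.1900).
H(T|S) = Σ p(S) · H(T|S=·).
  S=α: p=0.5100, H(T|S=α) = 1.0326
  S=β: p=0.4900, H(T|S=β) = 0.9122
Weighted sum = 0.974 nats.

0.974 nats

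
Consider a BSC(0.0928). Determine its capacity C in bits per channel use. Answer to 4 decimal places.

Binary symmetric channel: C = 1 − h₂(ε) where h₂ is the binary entropy function.
h₂(0.0928) = −0.0928·log₂0.0928 − 0.9072·log₂0.9072 = 0.4457.
C = 1 − 0.4457 = 0.5543 bits per channel use.

0.5543 bits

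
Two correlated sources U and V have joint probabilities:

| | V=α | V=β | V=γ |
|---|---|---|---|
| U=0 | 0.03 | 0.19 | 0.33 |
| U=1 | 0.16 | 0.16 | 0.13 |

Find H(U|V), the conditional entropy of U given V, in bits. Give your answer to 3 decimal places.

Marginals: p(U) = (0.5500, 0.4500), p(V) = (0.1900, 0.3500, 0.4600).
H(U|V) = Σ p(V) · H(U|V=·).
  V=α: p=0.1900, H(U|V=α) = 0.6292
  V=β: p=0.3500, H(U|V=β) = 0.9947
  V=γ: p=0.4600, H(U|V=γ) = 0.8590
Weighted sum = 0.863 bits.

0.863 bits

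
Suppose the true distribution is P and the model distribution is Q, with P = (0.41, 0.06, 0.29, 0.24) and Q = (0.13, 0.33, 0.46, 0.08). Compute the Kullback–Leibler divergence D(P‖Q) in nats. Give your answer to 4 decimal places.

0.4985 nats

D(P‖Q) = Σ p·ln(p/q).
  0.41·ln(0.41/0.13) = 0.47094
  0.06·ln(0.06/0.33) = -0.10228
  0.29·ln(0.29/0.46) = -0.13379
  0.24·ln(0.24/0.08) = 0.26367
D(P‖Q) = 0.4985 nats.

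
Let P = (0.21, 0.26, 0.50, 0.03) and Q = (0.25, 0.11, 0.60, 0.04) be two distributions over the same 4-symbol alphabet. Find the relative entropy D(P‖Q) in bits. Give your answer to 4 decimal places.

0.1259 bits

D(P‖Q) = Σ p·log₂(p/q).
  0.21·log₂(0.21/0.25) = -0.05282
  0.26·log₂(0.26/0.11) = 0.32266
  0.50·log₂(0.50/0.60) = -0.13152
  0.03·log₂(0.03/0.04) = -0.01245
D(P‖Q) = 0.1259 bits.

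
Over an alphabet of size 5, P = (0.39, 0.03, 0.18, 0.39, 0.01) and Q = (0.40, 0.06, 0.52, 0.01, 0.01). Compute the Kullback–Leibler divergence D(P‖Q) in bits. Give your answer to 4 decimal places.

1.7416 bits

D(P‖Q) = Σ p·log₂(p/q).
  0.39·log₂(0.39/0.40) = -0.01425
  0.03·log₂(0.03/0.06) = -0.03000
  0.18·log₂(0.18/0.52) = -0.27549
  0.39·log₂(0.39/0.01) = 2.06131
  0.01·log₂(0.01/0.01) = 0.00000
D(P‖Q) = 1.7416 bits.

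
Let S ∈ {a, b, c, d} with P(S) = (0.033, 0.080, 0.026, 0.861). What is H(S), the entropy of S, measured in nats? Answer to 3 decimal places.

H(S) = −Σ p·ln p.
  −(0.033)·ln(0.033) = 0.1126
  −(0.080)·ln(0.080) = 0.2021
  −(0.026)·ln(0.026) = 0.0949
  −(0.861)·ln(0.861) = 0.1289
Sum: 0.1126 + 0.2021 + 0.0949 + 0.1289 = 0.538 nats.

0.538 nats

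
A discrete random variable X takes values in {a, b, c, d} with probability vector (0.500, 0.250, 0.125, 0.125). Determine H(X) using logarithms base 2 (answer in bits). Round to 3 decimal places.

H(X) = −Σ p·log₂ p.
  −(0.500)·log₂(0.500) = 0.5000
  −(0.250)·log₂(0.250) = 0.5000
  −(0.125)·log₂(0.125) = 0.3750
  −(0.125)·log₂(0.125) = 0.3750
Sum: 0.5000 + 0.5000 + 0.3750 + 0.3750 = 1.750 bits.

1.750 bits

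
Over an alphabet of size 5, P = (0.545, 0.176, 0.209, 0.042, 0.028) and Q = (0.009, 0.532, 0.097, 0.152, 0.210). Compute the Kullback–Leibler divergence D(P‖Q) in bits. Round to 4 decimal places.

D(P‖Q) = Σ p·log₂(p/q).
  0.545·log₂(0.545/0.009) = 3.22650
  0.176·log₂(0.176/0.532) = -0.28087
  0.209·log₂(0.209/0.097) = 0.23146
  0.042·log₂(0.042/0.152) = -0.07794
  0.028·log₂(0.028/0.210) = -0.08139
D(P‖Q) = 3.0178 bits.

3.0178 bits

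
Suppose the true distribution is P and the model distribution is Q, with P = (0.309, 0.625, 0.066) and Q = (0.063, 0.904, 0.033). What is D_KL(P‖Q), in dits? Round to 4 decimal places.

0.1331 dits

D(P‖Q) = Σ p·log₁₀(p/q).
  0.309·log₁₀(0.309/0.063) = 0.21340
  0.625·log₁₀(0.625/0.904) = -0.10018
  0.066·log₁₀(0.066/0.033) = 0.01987
D(P‖Q) = 0.1331 dits.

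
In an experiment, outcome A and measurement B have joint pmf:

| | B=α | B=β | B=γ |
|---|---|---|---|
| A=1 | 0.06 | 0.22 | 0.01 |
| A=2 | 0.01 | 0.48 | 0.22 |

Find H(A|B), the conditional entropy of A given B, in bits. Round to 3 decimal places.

Marginals: p(A) = (0.2900, 0.7100), p(B) = (0.0700, 0.7000, 0.2300).
H(A|B) = Σ p(B) · H(A|B=·).
  B=α: p=0.0700, H(A|B=α) = 0.5917
  B=β: p=0.7000, H(A|B=β) = 0.8981
  B=γ: p=0.2300, H(A|B=γ) = 0.2580
Weighted sum = 0.729 bits.

0.729 bits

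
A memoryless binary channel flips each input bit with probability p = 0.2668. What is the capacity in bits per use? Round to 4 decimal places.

0.1632 bits

Binary symmetric channel: C = 1 − h₂(ε) where h₂ is the binary entropy function.
h₂(0.2668) = −0.2668·log₂0.2668 − 0.7332·log₂0.7332 = 0.8368.
C = 1 − 0.8368 = 0.1632 bits per channel use.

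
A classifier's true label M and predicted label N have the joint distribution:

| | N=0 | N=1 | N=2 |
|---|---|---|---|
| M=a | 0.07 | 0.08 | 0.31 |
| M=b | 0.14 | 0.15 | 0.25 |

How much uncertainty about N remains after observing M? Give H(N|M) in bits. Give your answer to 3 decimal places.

Marginals: p(M) = (0.4600, 0.5400), p(N) = (0.2100, 0.2300, 0.5600).
H(N|M) = Σ p(M) · H(N|M=·).
  M=a: p=0.4600, H(N|M=a) = 1.2359
  M=b: p=0.5400, H(N|M=b) = 1.5326
Weighted sum = 1.396 bits.

1.396 bits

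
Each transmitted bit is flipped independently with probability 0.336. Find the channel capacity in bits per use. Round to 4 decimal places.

0.0791 bits

Binary symmetric channel: C = 1 − h₂(ε) where h₂ is the binary entropy function.
h₂(0.336) = −0.336·log₂0.336 − 0.664·log₂0.664 = 0.9209.
C = 1 − 0.9209 = 0.0791 bits per channel use.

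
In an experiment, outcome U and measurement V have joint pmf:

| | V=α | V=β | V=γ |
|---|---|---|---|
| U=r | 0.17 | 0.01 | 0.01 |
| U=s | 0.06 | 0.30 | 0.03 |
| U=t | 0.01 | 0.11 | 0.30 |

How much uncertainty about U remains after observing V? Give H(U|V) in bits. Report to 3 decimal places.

0.873 bits

Marginals: p(U) = (0.1900, 0.3900, 0.4200), p(V) = (0.2400, 0.4200, 0.3400).
H(U|V) = Σ p(V) · H(U|V=·).
  V=α: p=0.2400, H(U|V=α) = 1.0434
  V=β: p=0.4200, H(U|V=β) = 0.9814
  V=γ: p=0.3400, H(U|V=γ) = 0.6180
Weighted sum = 0.873 bits.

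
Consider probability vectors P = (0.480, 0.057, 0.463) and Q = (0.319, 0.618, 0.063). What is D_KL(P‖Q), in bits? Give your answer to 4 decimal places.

1.4193 bits

D(P‖Q) = Σ p·log₂(p/q).
  0.480·log₂(0.480/0.319) = 0.28295
  0.057·log₂(0.057/0.618) = -0.19600
  0.463·log₂(0.463/0.063) = 1.33232
D(P‖Q) = 1.4193 bits.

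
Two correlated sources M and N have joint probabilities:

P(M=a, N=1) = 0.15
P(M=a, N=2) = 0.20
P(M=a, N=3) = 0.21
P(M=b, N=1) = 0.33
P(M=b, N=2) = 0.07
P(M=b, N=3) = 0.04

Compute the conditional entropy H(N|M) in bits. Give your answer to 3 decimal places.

Marginals: p(M) = (0.5600, 0.4400), p(N) = (0.4800, 0.2700, 0.2500).
H(N|M) = Σ p(M) · H(N|M=·).
  M=a: p=0.5600, H(N|M=a) = 1.5702
  M=b: p=0.4400, H(N|M=b) = 1.0477
Weighted sum = 1.340 bits.

1.340 bits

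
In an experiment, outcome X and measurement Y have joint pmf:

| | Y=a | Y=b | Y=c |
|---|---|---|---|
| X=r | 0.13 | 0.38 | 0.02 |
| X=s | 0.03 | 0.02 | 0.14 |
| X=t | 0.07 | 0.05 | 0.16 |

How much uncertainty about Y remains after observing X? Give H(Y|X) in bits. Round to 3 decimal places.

1.141 bits

Marginals: p(X) = (0.5300, 0.1900, 0.2800), p(Y) = (0.2300, 0.4500, 0.3200).
H(Y|X) = Σ p(X) · H(Y|X=·).
  X=r: p=0.5300, H(Y|X=r) = 1.0199
  X=s: p=0.1900, H(Y|X=s) = 1.0870
  X=t: p=0.2800, H(Y|X=t) = 1.4052
Weighted sum = 1.141 bits.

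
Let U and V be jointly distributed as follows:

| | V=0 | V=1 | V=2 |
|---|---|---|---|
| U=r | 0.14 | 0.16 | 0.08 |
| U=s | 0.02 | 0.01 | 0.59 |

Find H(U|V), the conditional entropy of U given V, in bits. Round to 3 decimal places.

0.495 bits

Chain rule: H(U|V) = H(U,V) − H(V).
Marginals: p(U) = (0.3800, 0.6200), p(V) = (0.1600, 0.1700, 0.6700).
H(U,V) = 1.7401 bits; H(V) = 1.2447 bits.
H(U|V) = 1.7401 − 1.2447 = 0.495 bits.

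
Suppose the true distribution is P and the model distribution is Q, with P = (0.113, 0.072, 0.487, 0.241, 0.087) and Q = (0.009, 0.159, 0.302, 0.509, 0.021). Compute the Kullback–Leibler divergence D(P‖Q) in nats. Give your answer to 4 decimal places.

D(P‖Q) = Σ p·ln(p/q).
  0.113·ln(0.113/0.009) = 0.28591
  0.072·ln(0.072/0.159) = -0.05704
  0.487·ln(0.487/0.302) = 0.23271
  0.241·ln(0.241/0.509) = -0.18018
  0.087·ln(0.087/0.021) = 0.12366
D(P‖Q) = 0.4051 nats.

0.4051 nats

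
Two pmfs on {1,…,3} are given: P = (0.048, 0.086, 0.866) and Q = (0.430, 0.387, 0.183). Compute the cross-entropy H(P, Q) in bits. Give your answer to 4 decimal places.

H(P,Q) = −Σ p·log₂ q.
  −0.048·log₂(0.430) = 0.05844
  −0.086·log₂(0.387) = 0.11779
  −0.866·log₂(0.183) = 2.12177
H(P,Q) = 2.2980 bits.

2.2980 bits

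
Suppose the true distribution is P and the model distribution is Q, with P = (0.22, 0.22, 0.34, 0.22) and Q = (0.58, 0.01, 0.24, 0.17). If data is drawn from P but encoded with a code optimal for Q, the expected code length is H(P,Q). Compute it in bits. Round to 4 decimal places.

2.8970 bits

H(P,Q) = −Σ p·log₂ q.
  −0.22·log₂(0.58) = 0.17289
  −0.22·log₂(0.01) = 1.46165
  −0.34·log₂(0.24) = 0.70002
  −0.22·log₂(0.17) = 0.56241
H(P,Q) = 2.8970 bits.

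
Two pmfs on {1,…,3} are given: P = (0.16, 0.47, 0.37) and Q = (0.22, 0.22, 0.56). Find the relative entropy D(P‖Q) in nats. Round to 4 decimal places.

0.1525 nats

D(P‖Q) = Σ p·ln(p/q).
  0.16·ln(0.16/0.22) = -0.05095
  0.47·ln(0.47/0.22) = 0.35678
  0.37·ln(0.37/0.56) = -0.15334
D(P‖Q) = 0.1525 nats.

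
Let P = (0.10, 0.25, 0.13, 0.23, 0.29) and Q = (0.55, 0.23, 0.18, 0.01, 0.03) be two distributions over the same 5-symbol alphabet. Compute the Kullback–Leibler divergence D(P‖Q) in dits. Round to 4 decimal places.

0.5156 dits

D(P‖Q) = Σ p·log₁₀(p/q).
  0.10·log₁₀(0.10/0.55) = -0.07404
  0.25·log₁₀(0.25/0.23) = 0.00905
  0.13·log₁₀(0.13/0.18) = -0.01837
  0.23·log₁₀(0.23/0.01) = 0.31320
  0.29·log₁₀(0.29/0.03) = 0.28573
D(P‖Q) = 0.5156 dits.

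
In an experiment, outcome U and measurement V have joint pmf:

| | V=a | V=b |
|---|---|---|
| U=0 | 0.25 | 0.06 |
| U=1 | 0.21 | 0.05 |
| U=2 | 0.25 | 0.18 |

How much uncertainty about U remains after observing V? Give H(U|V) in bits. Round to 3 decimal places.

Chain rule: H(U|V) = H(U,V) − H(V).
Marginals: p(U) = (0.3100, 0.2600, 0.4300), p(V) = (0.7100, 0.2900).
H(U,V) = 2.3778 bits; H(V) = 0.8687 bits.
H(U|V) = 2.3778 − 0.8687 = 1.509 bits.

1.509 bits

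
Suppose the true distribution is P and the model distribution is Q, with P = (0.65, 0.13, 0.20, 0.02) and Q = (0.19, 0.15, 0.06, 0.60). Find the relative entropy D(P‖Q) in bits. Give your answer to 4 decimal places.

D(P‖Q) = Σ p·log₂(p/q).
  0.65·log₂(0.65/0.19) = 1.15339
  0.13·log₂(0.13/0.15) = -0.02684
  0.20·log₂(0.20/0.06) = 0.34739
  0.02·log₂(0.02/0.60) = -0.09814
D(P‖Q) = 1.3758 bits.

1.3758 bits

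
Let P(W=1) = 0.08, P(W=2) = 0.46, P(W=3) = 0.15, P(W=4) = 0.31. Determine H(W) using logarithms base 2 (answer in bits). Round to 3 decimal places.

H(W) = −Σ p·log₂ p.
  −(0.08)·log₂(0.08) = 0.2915
  −(0.46)·log₂(0.46) = 0.5153
  −(0.15)·log₂(0.15) = 0.4105
  −(0.31)·log₂(0.31) = 0.5238
Sum: 0.2915 + 0.5153 + 0.4105 + 0.5238 = 1.741 bits.

1.741 bits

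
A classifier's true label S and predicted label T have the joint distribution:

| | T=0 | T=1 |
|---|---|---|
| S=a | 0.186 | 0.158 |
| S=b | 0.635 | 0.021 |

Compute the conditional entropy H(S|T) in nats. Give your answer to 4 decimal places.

0.5040 nats

Chain rule: H(S|T) = H(S,T) − H(T).
Marginals: p(S) = (0.3440, 0.6560), p(T) = (0.8210, 0.1790).
H(S,T) = 0.9739 nats; H(T) = 0.4699 nats.
H(S|T) = 0.9739 − 0.4699 = 0.5040 nats.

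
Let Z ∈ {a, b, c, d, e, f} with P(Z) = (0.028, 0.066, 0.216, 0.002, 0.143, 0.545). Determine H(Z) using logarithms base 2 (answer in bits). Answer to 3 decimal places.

1.777 bits

H(Z) = −Σ p·log₂ p.
  −(0.028)·log₂(0.028) = 0.1444
  −(0.066)·log₂(0.066) = 0.2588
  −(0.216)·log₂(0.216) = 0.4776
  −(0.002)·log₂(0.002) = 0.0179
  −(0.143)·log₂(0.143) = 0.4012
  −(0.545)·log₂(0.545) = 0.4772
Sum: 0.1444 + 0.2588 + 0.4776 + 0.0179 + 0.4012 + 0.4772 = 1.777 bits.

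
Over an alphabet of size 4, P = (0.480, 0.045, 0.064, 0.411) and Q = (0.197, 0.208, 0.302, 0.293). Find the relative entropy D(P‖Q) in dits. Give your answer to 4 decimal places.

0.1730 dits

D(P‖Q) = Σ p·log₁₀(p/q).
  0.480·log₁₀(0.480/0.197) = 0.18565
  0.045·log₁₀(0.045/0.208) = -0.02992
  0.064·log₁₀(0.064/0.302) = -0.04312
  0.411·log₁₀(0.411/0.293) = 0.06041
D(P‖Q) = 0.1730 dits.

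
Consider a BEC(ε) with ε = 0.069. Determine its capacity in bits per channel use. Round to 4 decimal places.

Binary erasure channel: capacity C = 1 − ε.
C = 1 − 0.069 = 0.9310 bits per channel use.

0.9310 bits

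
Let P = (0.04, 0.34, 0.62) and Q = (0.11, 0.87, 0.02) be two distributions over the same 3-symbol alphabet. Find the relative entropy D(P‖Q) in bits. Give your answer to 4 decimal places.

D(P‖Q) = Σ p·log₂(p/q).
  0.04·log₂(0.04/0.11) = -0.05838
  0.34·log₂(0.34/0.87) = -0.46086
  0.62·log₂(0.62/0.02) = 3.07160
D(P‖Q) = 2.5524 bits.

2.5524 bits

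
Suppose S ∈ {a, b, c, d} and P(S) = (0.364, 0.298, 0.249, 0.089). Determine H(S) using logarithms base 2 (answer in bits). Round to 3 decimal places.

1.861 bits

H(S) = −Σ p·log₂ p.
  −(0.364)·log₂(0.364) = 0.5307
  −(0.298)·log₂(0.298) = 0.5205
  −(0.249)·log₂(0.249) = 0.4994
  −(0.089)·log₂(0.089) = 0.3106
Sum: 0.5307 + 0.5205 + 0.4994 + 0.3106 = 1.861 bits.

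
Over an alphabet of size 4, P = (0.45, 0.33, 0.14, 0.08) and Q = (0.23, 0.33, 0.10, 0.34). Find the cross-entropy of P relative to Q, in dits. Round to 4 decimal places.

H(P,Q) = −Σ p·log₁₀ q.
  −0.45·log₁₀(0.23) = 0.28722
  −0.33·log₁₀(0.33) = 0.15889
  −0.14·log₁₀(0.10) = 0.14000
  −0.08·log₁₀(0.34) = 0.03748
H(P,Q) = 0.6236 dits.

0.6236 dits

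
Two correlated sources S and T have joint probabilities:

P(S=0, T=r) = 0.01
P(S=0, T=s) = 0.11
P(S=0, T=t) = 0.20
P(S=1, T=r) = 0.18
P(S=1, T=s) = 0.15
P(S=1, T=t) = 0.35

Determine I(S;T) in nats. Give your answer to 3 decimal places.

0.050 nats

Marginals: p(S) = (0.3200, 0.6800), p(T) = (0.1900, 0.2600, 0.5500).
I(S;T) = Σ p(x,y)·ln[p(x,y)/(p(x)p(y))].
  (0,r): 0.01·ln(0.1645) = -0.0181
  (0,s): 0.11·ln(1.3221) = 0.0307
  (0,t): 0.20·ln(1.1364) = 0.0256
  (1,r): 0.18·ln(1.3932) = 0.0597
  (1,s): 0.15·ln(0.8484) = -0.0247
  (1,t): 0.35·ln(0.9358) = -0.0232
Sum = 0.050 nats.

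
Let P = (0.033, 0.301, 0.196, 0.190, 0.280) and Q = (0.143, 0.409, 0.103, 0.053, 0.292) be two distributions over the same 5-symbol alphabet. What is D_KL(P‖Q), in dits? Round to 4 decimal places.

0.0939 dits

D(P‖Q) = Σ p·log₁₀(p/q).
  0.033·log₁₀(0.033/0.143) = -0.02102
  0.301·log₁₀(0.301/0.409) = -0.04008
  0.196·log₁₀(0.196/0.103) = 0.05477
  0.190·log₁₀(0.190/0.053) = 0.10535
  0.280·log₁₀(0.280/0.292) = -0.00510
D(P‖Q) = 0.0939 dits.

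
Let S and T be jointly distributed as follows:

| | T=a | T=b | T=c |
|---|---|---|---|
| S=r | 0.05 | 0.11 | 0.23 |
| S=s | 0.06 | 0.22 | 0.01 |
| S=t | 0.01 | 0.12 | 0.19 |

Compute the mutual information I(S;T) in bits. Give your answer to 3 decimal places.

Marginals: p(S) = (0.3900, 0.2900, 0.3200), p(T) = (0.1200, 0.4500, 0.4300).
I(S;T) = Σ p(x,y)·log₂[p(x,y)/(p(x)p(y))].
  (r,a): 0.05·log₂(1.0684) = 0.0048
  (r,b): 0.11·log₂(0.6268) = -0.0741
  (r,c): 0.23·log₂(1.3715) = 0.1048
  (s,a): 0.06·log₂(1.7241) = 0.0472
  (s,b): 0.22·log₂(1.6858) = 0.1658
  (s,c): 0.01·log₂(0.0802) = -0.0364
  (t,a): 0.01·log₂(0.2604) = -0.0194
  (t,b): 0.12·log₂(0.8333) = -0.0316
  (t,c): 0.19·log₂(1.3808) = 0.0884
Sum = 0.249 bits.

0.249 bits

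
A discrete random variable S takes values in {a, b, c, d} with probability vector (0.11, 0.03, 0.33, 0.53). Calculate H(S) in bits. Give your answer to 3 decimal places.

1.515 bits

H(S) = −Σ p·log₂ p.
  −(0.11)·log₂(0.11) = 0.3503
  −(0.03)·log₂(0.03) = 0.1518
  −(0.33)·log₂(0.33) = 0.5278
  −(0.53)·log₂(0.53) = 0.4854
Sum: 0.3503 + 0.1518 + 0.5278 + 0.4854 = 1.515 bits.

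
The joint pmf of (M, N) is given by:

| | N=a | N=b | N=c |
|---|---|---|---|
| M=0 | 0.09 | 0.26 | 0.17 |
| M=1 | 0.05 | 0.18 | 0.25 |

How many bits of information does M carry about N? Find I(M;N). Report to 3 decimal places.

0.029 bits

Marginals: p(M) = (0.5200, 0.4800), p(N) = (0.1400, 0.4400, 0.4200).
I(M;N) = H(M) + H(N) − H(M,N).
H(M) = 0.9988, H(N) = 1.4439, H(M,N) = 2.4139.
I(M;N) = 0.9988 + 1.4439 − 2.4139 = 0.029 bits.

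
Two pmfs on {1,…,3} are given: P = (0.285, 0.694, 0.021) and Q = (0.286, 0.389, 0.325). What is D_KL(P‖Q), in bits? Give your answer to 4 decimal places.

0.4952 bits

D(P‖Q) = Σ p·log₂(p/q).
  0.285·log₂(0.285/0.286) = -0.00144
  0.694·log₂(0.694/0.389) = 0.57960
  0.021·log₂(0.021/0.325) = -0.08299
D(P‖Q) = 0.4952 bits.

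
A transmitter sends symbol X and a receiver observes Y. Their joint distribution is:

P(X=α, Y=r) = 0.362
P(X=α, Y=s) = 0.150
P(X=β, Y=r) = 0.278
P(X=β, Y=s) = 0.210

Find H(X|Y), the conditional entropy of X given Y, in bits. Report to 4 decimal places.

0.9848 bits

Chain rule: H(X|Y) = H(X,Y) − H(Y).
Marginals: p(X) = (0.5120, 0.4880), p(Y) = (0.6400, 0.3600).
H(X,Y) = 1.9275 bits; H(Y) = 0.9427 bits.
H(X|Y) = 1.9275 − 0.9427 = 0.9848 bits.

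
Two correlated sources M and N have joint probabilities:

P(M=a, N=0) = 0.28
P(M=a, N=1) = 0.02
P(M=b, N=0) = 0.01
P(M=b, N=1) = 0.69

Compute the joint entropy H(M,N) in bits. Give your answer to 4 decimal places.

1.0629 bits

H(M,N) = −Σ p(x,y)·log₂ p(x,y) over all 4 cells.
  cell (a,0): −0.28·log₂0.28 = 0.51422
  cell (a,1): −0.02·log₂0.02 = 0.11288
  cell (b,0): −0.01·log₂0.01 = 0.06644
  cell (b,1): −0.69·log₂0.69 = 0.36938
Sum = 1.0629 bits.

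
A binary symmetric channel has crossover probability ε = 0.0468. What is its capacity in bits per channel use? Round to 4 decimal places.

Binary symmetric channel: C = 1 − h₂(ε) where h₂ is the binary entropy function.
h₂(0.0468) = −0.0468·log₂0.0468 − 0.9532·log₂0.9532 = 0.2726.
C = 1 − 0.2726 = 0.7274 bits per channel use.

0.7274 bits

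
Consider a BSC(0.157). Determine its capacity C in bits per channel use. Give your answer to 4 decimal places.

0.3729 bits

Binary symmetric channel: C = 1 − h₂(ε) where h₂ is the binary entropy function.
h₂(0.157) = −0.157·log₂0.157 − 0.843·log₂0.843 = 0.6271.
C = 1 − 0.6271 = 0.3729 bits per channel use.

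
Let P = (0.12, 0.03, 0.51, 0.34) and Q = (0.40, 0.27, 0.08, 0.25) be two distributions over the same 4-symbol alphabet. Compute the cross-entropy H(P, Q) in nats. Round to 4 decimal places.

H(P,Q) = −Σ p·ln q.
  −0.12·ln(0.40) = 0.10995
  −0.03·ln(0.27) = 0.03928
  −0.51·ln(0.08) = 1.28812
  −0.34·ln(0.25) = 0.47134
H(P,Q) = 1.9087 nats.

1.9087 nats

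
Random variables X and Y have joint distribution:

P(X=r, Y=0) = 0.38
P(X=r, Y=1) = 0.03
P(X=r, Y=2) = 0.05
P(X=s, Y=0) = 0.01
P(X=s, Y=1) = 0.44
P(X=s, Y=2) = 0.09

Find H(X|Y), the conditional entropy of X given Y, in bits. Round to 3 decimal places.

0.360 bits

Marginals: p(X) = (0.4600, 0.5400), p(Y) = (0.3900, 0.4700, 0.1400).
H(X|Y) = Σ p(Y) · H(X|Y=·).
  Y=0: p=0.3900, H(X|Y=0) = 0.1720
  Y=1: p=0.4700, H(X|Y=1) = 0.3425
  Y=2: p=0.1400, H(X|Y=2) = 0.9403
Weighted sum = 0.360 bits.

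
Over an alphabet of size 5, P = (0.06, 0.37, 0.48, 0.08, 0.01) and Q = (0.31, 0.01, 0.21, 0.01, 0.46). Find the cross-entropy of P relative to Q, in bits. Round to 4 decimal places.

H(P,Q) = −Σ p·log₂ q.
  −0.06·log₂(0.31) = 0.10138
  −0.37·log₂(0.01) = 2.45823
  −0.48·log₂(0.21) = 1.08074
  −0.08·log₂(0.01) = 0.53151
  −0.01·log₂(0.46) = 0.01120
H(P,Q) = 4.1831 bits.

4.1831 bits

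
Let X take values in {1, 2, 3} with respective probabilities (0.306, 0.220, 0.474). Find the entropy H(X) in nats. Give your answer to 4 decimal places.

1.0493 nats

H(X) = −Σ p·ln p.
  −(0.306)·ln(0.306) = 0.36236
  −(0.220)·ln(0.220) = 0.33311
  −(0.474)·ln(0.474) = 0.35386
Sum: 0.36236 + 0.33311 + 0.35386 = 1.0493 nats.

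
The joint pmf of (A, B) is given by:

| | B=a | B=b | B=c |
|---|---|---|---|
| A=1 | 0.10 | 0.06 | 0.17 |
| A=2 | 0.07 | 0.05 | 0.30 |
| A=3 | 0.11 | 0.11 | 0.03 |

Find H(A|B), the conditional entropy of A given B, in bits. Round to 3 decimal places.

Marginals: p(A) = (0.3300, 0.4200, 0.2500), p(B) = (0.2800, 0.2200, 0.5000).
H(A|B) = Σ p(B) · H(A|B=·).
  B=a: p=0.2800, H(A|B=a) = 1.5601
  B=b: p=0.2200, H(A|B=b) = 1.4970
  B=c: p=0.5000, H(A|B=c) = 1.2149
Weighted sum = 1.374 bits.

1.374 bits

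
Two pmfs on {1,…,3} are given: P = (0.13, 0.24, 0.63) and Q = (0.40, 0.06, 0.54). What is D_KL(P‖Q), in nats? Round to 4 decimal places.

D(P‖Q) = Σ p·ln(p/q).
  0.13·ln(0.13/0.40) = -0.14611
  0.24·ln(0.24/0.06) = 0.33271
  0.63·ln(0.63/0.54) = 0.09711
D(P‖Q) = 0.2837 nats.

0.2837 nats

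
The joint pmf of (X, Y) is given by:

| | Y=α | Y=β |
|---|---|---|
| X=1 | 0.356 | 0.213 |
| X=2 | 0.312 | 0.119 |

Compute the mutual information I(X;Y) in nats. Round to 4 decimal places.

Marginals: p(X) = (0.5690, 0.4310), p(Y) = (0.6680, 0.3320).
I(X;Y) = H(X) + H(Y) − H(X,Y).
H(X) = 0.6836, H(Y) = 0.6356, H(X,Y) = 1.3138.
I(X;Y) = 0.6836 + 0.6356 − 1.3138 = 0.0054 nats.

0.0054 nats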